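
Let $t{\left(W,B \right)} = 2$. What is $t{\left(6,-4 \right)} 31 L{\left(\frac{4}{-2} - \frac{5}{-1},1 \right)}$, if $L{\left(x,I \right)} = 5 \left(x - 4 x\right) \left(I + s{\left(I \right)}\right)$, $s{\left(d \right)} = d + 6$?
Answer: $-22320$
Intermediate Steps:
$s{\left(d \right)} = 6 + d$
$L{\left(x,I \right)} = - 15 x \left(6 + 2 I\right)$ ($L{\left(x,I \right)} = 5 \left(x - 4 x\right) \left(I + \left(6 + I\right)\right) = 5 - 3 x \left(6 + 2 I\right) = 5 \left(- 3 x \left(6 + 2 I\right)\right) = - 15 x \left(6 + 2 I\right)$)
$t{\left(6,-4 \right)} 31 L{\left(\frac{4}{-2} - \frac{5}{-1},1 \right)} = 2 \cdot 31 \left(- 30 \left(\frac{4}{-2} - \frac{5}{-1}\right) \left(3 + 1\right)\right) = 62 \left(\left(-30\right) \left(4 \left(- \frac{1}{2}\right) - -5\right) 4\right) = 62 \left(\left(-30\right) \left(-2 + 5\right) 4\right) = 62 \left(\left(-30\right) 3 \cdot 4\right) = 62 \left(-360\right) = -22320$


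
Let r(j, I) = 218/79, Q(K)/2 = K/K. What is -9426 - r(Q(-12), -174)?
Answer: -744872/79 ≈ -9428.8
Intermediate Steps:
Q(K) = 2 (Q(K) = 2*(K/K) = 2*1 = 2)
r(j, I) = 218/79 (r(j, I) = 218*(1/79) = 218/79)
-9426 - r(Q(-12), -174) = -9426 - 1*218/79 = -9426 - 218/79 = -744872/79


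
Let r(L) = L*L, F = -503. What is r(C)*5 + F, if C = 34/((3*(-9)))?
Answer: -360907/729 ≈ -495.07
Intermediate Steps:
C = -34/27 (C = 34/(-27) = 34*(-1/27) = -34/27 ≈ -1.2593)
r(L) = L²
r(C)*5 + F = (-34/27)²*5 - 503 = (1156/729)*5 - 503 = 5780/729 - 503 = -360907/729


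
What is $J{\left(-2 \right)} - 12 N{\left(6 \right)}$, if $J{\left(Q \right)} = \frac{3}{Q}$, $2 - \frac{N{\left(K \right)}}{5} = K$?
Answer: $\frac{477}{2} \approx 238.5$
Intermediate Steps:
$N{\left(K \right)} = 10 - 5 K$
$J{\left(-2 \right)} - 12 N{\left(6 \right)} = \frac{3}{-2} - 12 \left(10 - 30\right) = 3 \left(- \frac{1}{2}\right) - 12 \left(10 - 30\right) = - \frac{3}{2} - -240 = - \frac{3}{2} + 240 = \frac{477}{2}$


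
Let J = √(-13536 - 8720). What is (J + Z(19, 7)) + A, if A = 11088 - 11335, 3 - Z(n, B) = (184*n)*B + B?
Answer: -24723 + 4*I*√1391 ≈ -24723.0 + 149.18*I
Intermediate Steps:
Z(n, B) = 3 - B - 184*B*n (Z(n, B) = 3 - ((184*n)*B + B) = 3 - (184*B*n + B) = 3 - (B + 184*B*n) = 3 + (-B - 184*B*n) = 3 - B - 184*B*n)
J = 4*I*√1391 (J = √(-22256) = 4*I*√1391 ≈ 149.18*I)
A = -247
(J + Z(19, 7)) + A = (4*I*√1391 + (3 - 1*7 - 184*7*19)) - 247 = (4*I*√1391 + (3 - 7 - 24472)) - 247 = (4*I*√1391 - 24476) - 247 = (-24476 + 4*I*√1391) - 247 = -24723 + 4*I*√1391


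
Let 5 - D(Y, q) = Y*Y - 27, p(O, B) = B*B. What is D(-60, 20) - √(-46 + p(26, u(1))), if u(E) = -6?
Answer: -3568 - I*√10 ≈ -3568.0 - 3.1623*I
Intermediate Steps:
p(O, B) = B²
D(Y, q) = 32 - Y² (D(Y, q) = 5 - (Y*Y - 27) = 5 - (Y² - 27) = 5 - (-27 + Y²) = 5 + (27 - Y²) = 32 - Y²)
D(-60, 20) - √(-46 + p(26, u(1))) = (32 - 1*(-60)²) - √(-46 + (-6)²) = (32 - 1*3600) - √(-46 + 36) = (32 - 3600) - √(-10) = -3568 - I*√10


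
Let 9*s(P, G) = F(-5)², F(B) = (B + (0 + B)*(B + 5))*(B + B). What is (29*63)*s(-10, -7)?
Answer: 507500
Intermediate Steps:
F(B) = 2*B*(B + B*(5 + B)) (F(B) = (B + B*(5 + B))*(2*B) = 2*B*(B + B*(5 + B)))
s(P, G) = 2500/9 (s(P, G) = (2*(-5)²*(6 - 5))²/9 = (2*25*1)²/9 = (⅑)*50² = (⅑)*2500 = 2500/9)
(29*63)*s(-10, -7) = (29*63)*(2500/9) = 1827*(2500/9) = 507500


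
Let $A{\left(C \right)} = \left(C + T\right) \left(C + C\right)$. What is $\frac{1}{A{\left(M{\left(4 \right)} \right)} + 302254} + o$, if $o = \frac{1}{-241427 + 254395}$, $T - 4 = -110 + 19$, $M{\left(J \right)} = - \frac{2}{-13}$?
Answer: $\frac{26634001}{331179442440} \approx 8.0422 \cdot 10^{-5}$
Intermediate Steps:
$M{\left(J \right)} = \frac{2}{13}$ ($M{\left(J \right)} = \left(-2\right) \left(- \frac{1}{13}\right) = \frac{2}{13}$)
$T = -87$ ($T = 4 + \left(-110 + 19\right) = 4 - 91 = -87$)
$o = \frac{1}{12968} \approx 7.7113 \cdot 10^{-5}$
$A{\left(C \right)} = 2 C \left(-87 + C\right)$ ($A{\left(C \right)} = \left(C - 87\right) \left(C + C\right) = \left(-87 + C\right) 2 C = 2 C \left(-87 + C\right)$)
$\frac{1}{A{\left(M{\left(4 \right)} \right)} + 302254} + o = \frac{1}{2 \cdot \frac{2}{13} \left(-87 + \frac{2}{13}\right) + 302254} + \frac{1}{12968} = \frac{1}{2 \cdot \frac{2}{13} \left(- \frac{1129}{13}\right) + 302254} + \frac{1}{12968} = \frac{1}{- \frac{4516}{169} + 302254} + \frac{1}{12968} = \frac{1}{\frac{51076410}{169}} + \frac{1}{12968} = \frac{169}{51076410} + \frac{1}{12968} = \frac{26634001}{331179442440}$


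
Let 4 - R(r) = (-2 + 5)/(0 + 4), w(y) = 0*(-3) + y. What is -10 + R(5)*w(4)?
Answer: 3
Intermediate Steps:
w(y) = y (w(y) = 0 + y = y)
R(r) = 13/4 (R(r) = 4 - (-2 + 5)/(0 + 4) = 4 - 3/4 = 13/4)
-10 + R(5)*w(4) = -10 + (13/4)*4 = -10 + 13 = 3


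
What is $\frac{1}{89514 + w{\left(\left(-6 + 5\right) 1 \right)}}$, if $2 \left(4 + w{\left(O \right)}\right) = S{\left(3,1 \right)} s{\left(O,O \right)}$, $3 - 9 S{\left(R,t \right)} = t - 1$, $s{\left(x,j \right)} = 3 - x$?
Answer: $\frac{3}{268532} \approx 1.1172 \cdot 10^{-5}$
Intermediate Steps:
$S{\left(R,t \right)} = \frac{4}{9} - \frac{t}{9}$ ($S{\left(R,t \right)} = \frac{1}{3} - \frac{t - 1}{9} = \frac{1}{3} - \frac{-1 + t}{9} = \frac{1}{3} - \left(- \frac{1}{9} + \frac{t}{9}\right) = \frac{4}{9} - \frac{t}{9}$)
$w{\left(O \right)} = - \frac{7}{2} - \frac{O}{6}$ ($w{\left(O \right)} = -4 + \frac{\left(\frac{4}{9} - \frac{1}{9}\right) \left(3 - O\right)}{2} = -4 + \frac{\frac{1}{3} \left(3 - O\right)}{2} = -4 + \frac{1 - \frac{O}{3}}{2} = -4 - \left(- \frac{1}{2} + \frac{O}{6}\right) = - \frac{7}{2} - \frac{O}{6}$)
$\frac{1}{89514 + w{\left(\left(-6 + 5\right) 1 \right)}} = \frac{1}{89514 - \left(\frac{7}{2} + \frac{\left(-6 + 5\right) 1}{6}\right)} = \frac{1}{89514 - \left(\frac{7}{2} + \frac{\left(-1\right) 1}{6}\right)} = \frac{1}{89514 - \frac{10}{3}} = \frac{1}{\frac{268532}{3}} = \frac{3}{268532}$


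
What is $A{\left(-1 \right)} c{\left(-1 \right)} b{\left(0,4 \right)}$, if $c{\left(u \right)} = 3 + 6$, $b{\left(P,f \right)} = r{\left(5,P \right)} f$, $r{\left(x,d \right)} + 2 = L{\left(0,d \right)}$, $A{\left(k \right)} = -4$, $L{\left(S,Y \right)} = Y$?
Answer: $288$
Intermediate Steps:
$r{\left(x,d \right)} = -2 + d$
$b{\left(P,f \right)} = f \left(-2 + P\right)$ ($b{\left(P,f \right)} = \left(-2 + P\right) f = f \left(-2 + P\right)$)
$c{\left(u \right)} = 9$
$A{\left(-1 \right)} c{\left(-1 \right)} b{\left(0,4 \right)} = \left(-4\right) 9 \cdot 4 \left(-2 + 0\right) = - 36 \cdot 4 \left(-2\right) = \left(-36\right) \left(-8\right) = 288$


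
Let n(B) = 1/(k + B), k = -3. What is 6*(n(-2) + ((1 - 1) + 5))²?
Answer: 3456/25 ≈ 138.24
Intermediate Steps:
n(B) = 1/(-3 + B)
6*(n(-2) + ((1 - 1) + 5))² = 6*(1/(-3 - 2) + ((1 - 1) + 5))² = 6*(1/(-5) + (0 + 5))² = 6*(-⅕ + 5)² = 6*(24/5)² = 6*(576/25) = 3456/25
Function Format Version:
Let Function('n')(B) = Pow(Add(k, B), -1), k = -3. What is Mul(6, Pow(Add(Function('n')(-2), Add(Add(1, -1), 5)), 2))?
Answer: Rational(3456, 25) ≈ 138.24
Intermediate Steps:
Function('n')(B) = Pow(Add(-3, B), -1)
Mul(6, Pow(Add(Function('n')(-2), Add(Add(1, -1), 5)), 2)) = Mul(6, Pow(Add(Pow(Add(-3, -2), -1), Add(Add(1, -1), 5)), 2)) = Mul(6, Pow(Add(Pow(-5, -1), Add(0, 5)), 2)) = Mul(6, Pow(Add(Rational(-1, 5), 5), 2)) = Mul(6, Pow(Rational(24, 5), 2)) = Mul(6, Rational(576, 25)) = Rational(3456, 25)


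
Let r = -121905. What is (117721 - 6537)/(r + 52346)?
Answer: -111184/69559 ≈ -1.5984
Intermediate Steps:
(117721 - 6537)/(r + 52346) = (117721 - 6537)/(-121905 + 52346) = 111184/(-69559) = 111184*(-1/69559) = -111184/69559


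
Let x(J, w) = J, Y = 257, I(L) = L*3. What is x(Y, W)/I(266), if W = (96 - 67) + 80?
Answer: 257/798 ≈ 0.32206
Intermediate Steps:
I(L) = 3*L
W = 109 (W = 29 + 80 = 109)
x(Y, W)/I(266) = 257/((3*266)) = 257/798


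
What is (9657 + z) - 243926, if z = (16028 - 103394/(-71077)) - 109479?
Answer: -1370191238/4181 ≈ -3.2772e+5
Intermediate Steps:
z = -390712549/4181 (z = (16028 - 103394*(-1/71077)) - 109479 = (16028 + 6082/4181) - 109479 = 67019150/4181 - 109479 = -390712549/4181 ≈ -93450.)
(9657 + z) - 243926 = (9657 - 390712549/4181) - 243926 = -350336632/4181 - 243926 = -1370191238/4181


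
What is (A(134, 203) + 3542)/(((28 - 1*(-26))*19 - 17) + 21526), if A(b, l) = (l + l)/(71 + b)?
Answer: 726516/4619675 ≈ 0.15727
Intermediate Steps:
A(b, l) = 2*l/(71 + b) (A(b, l) = (2*l)/(71 + b) = 2*l/(71 + b))
(A(134, 203) + 3542)/(((28 - 1*(-26))*19 - 17) + 21526) = (2*203/(71 + 134) + 3542)/(((28 - 1*(-26))*19 - 17) + 21526) = (2*203/205 + 3542)/(((28 + 26)*19 - 17) + 21526) = (2*203*(1/205) + 3542)/((54*19 - 17) + 21526) = (406/205 + 3542)/((1026 - 17) + 21526) = 726516/(205*(1009 + 21526)) = (726516/205)/22535 = (726516/205)*(1/22535) = 726516/4619675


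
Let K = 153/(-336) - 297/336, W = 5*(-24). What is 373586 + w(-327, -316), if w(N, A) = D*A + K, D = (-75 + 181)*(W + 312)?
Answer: -339228251/56 ≈ -6.0576e+6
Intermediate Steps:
W = -120
K = -75/56 (K = 153*(-1/336) - 297*1/336 = -51/112 - 99/112 = -75/56 ≈ -1.3393)
D = 20352 (D = (-75 + 181)*(-120 + 312) = 106*192 = 20352)
w(N, A) = -75/56 + 20352*A (w(N, A) = 20352*A - 75/56 = -75/56 + 20352*A)
373586 + w(-327, -316) = 373586 + (-75/56 + 20352*(-316)) = 373586 + (-75/56 - 6431232) = 373586 - 360149067/56 = -339228251/56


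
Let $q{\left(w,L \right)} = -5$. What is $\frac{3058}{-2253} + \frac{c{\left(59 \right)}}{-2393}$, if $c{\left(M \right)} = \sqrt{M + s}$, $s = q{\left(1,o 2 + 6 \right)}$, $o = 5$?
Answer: $- \frac{3058}{2253} - \frac{3 \sqrt{6}}{2393} \approx -1.3604$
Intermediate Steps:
$s = -5$
$c{\left(M \right)} = \sqrt{-5 + M}$ ($c{\left(M \right)} = \sqrt{M - 5} = \sqrt{-5 + M}$)
$\frac{3058}{-2253} + \frac{c{\left(59 \right)}}{-2393} = \frac{3058}{-2253} + \frac{\sqrt{-5 + 59}}{-2393} = 3058 \left(- \frac{1}{2253}\right) + \sqrt{54} \left(- \frac{1}{2393}\right) = - \frac{3058}{2253} + 3 \sqrt{6} \left(- \frac{1}{2393}\right) = - \frac{3058}{2253} - \frac{3 \sqrt{6}}{2393}$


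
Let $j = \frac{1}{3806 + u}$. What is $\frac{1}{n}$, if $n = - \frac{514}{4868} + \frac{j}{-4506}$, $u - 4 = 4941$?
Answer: $- \frac{23994375651}{2533506994} \approx -9.4708$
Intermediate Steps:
$u = 4945$ ($u = 4 + 4941 = 4945$)
$j = \frac{1}{8751}$ ($j = \frac{1}{3806 + 4945} = \frac{1}{8751} \approx 0.00011427$)
$n = - \frac{2533506994}{23994375651}$ ($n = - \frac{514}{4868} + \frac{1}{8751 \left(-4506\right)} = \left(-514\right) \frac{1}{4868} + \frac{1}{8751} \left(- \frac{1}{4506}\right) = - \frac{257}{2434} - \frac{1}{39432006} = - \frac{2533506994}{23994375651} \approx -0.10559$)
$\frac{1}{n} = \frac{1}{- \frac{2533506994}{23994375651}} = - \frac{23994375651}{2533506994}$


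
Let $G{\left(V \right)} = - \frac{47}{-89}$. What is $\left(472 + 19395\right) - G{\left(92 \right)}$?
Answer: $\frac{1768116}{89} \approx 19866.0$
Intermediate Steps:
$G{\left(V \right)} = \frac{47}{89}$ ($G{\left(V \right)} = \left(-47\right) \left(- \frac{1}{89}\right) = \frac{47}{89}$)
$\left(472 + 19395\right) - G{\left(92 \right)} = \left(472 + 19395\right) - \frac{47}{89} = 19867 - \frac{47}{89} = \frac{1768116}{89}$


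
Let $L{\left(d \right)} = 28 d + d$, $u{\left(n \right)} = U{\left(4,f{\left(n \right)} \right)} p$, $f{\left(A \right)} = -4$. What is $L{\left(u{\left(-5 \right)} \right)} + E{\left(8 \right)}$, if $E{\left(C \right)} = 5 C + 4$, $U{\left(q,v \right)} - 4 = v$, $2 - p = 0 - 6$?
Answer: $44$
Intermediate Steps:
$p = 8$ ($p = 2 - \left(0 - 6\right) = 2 - -6 = 2 + 6 = 8$)
$U{\left(q,v \right)} = 4 + v$
$E{\left(C \right)} = 4 + 5 C$
$u{\left(n \right)} = 0$ ($u{\left(n \right)} = \left(4 - 4\right) 8 = 0 \cdot 8 = 0$)
$L{\left(d \right)} = 29 d$
$L{\left(u{\left(-5 \right)} \right)} + E{\left(8 \right)} = 29 \cdot 0 + \left(4 + 5 \cdot 8\right) = 0 + \left(4 + 40\right) = 0 + 44 = 44$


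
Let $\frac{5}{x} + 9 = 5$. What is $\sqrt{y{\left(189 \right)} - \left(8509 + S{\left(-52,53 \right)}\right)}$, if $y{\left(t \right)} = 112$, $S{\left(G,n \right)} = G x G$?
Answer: $i \sqrt{5017} \approx 70.831 i$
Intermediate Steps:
$x = - \frac{5}{4}$ ($x = \frac{5}{-9 + 5} = \frac{5}{-4} = 5 \left(- \frac{1}{4}\right) = - \frac{5}{4} \approx -1.25$)
$S{\left(G,n \right)} = - \frac{5 G^{2}}{4}$ ($S{\left(G,n \right)} = G \left(- \frac{5}{4}\right) G = - \frac{5 G}{4} G = - \frac{5 G^{2}}{4}$)
$\sqrt{y{\left(189 \right)} - \left(8509 + S{\left(-52,53 \right)}\right)} = \sqrt{112 - \left(8509 - \frac{5 \left(-52\right)^{2}}{4}\right)} = \sqrt{112 - \left(8509 - 3380\right)} = \sqrt{112 - 5129} = \sqrt{-5017} = i \sqrt{5017}$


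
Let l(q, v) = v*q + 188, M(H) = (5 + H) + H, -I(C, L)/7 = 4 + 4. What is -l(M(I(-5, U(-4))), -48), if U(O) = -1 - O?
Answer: -5324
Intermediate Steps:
I(C, L) = -56 (I(C, L) = -7*(4 + 4) = -7*8 = -56)
M(H) = 5 + 2*H
l(q, v) = 188 + q*v (l(q, v) = q*v + 188 = 188 + q*v)
-l(M(I(-5, U(-4))), -48) = -(188 + (5 + 2*(-56))*(-48)) = -(188 + (5 - 112)*(-48)) = -(188 - 107*(-48)) = -(188 + 5136) = -1*5324 = -5324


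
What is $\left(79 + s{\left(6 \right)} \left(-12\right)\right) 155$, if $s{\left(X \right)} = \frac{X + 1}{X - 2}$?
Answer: $8990$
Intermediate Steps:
$s{\left(X \right)} = \frac{1 + X}{-2 + X}$
$\left(79 + s{\left(6 \right)} \left(-12\right)\right) 155 = \left(79 + \frac{1 + 6}{-2 + 6} \left(-12\right)\right) 155 = \left(79 + \frac{1}{4} \cdot 7 \left(-12\right)\right) 155 = \left(79 + \frac{7}{4} \left(-12\right)\right) 155 = \left(79 - 21\right) 155 = 58 \cdot 155 = 8990$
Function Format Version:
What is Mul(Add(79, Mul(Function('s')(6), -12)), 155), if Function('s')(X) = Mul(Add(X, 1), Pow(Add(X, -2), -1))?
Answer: 8990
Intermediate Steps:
Function('s')(X) = Mul(Pow(Add(-2, X), -1), Add(1, X)) (Function('s')(X) = Mul(Add(1, X), Pow(Add(-2, X), -1)) = Mul(Pow(Add(-2, X), -1), Add(1, X)))
Mul(Add(79, Mul(Function('s')(6), -12)), 155) = Mul(Add(79, Mul(Mul(Pow(Add(-2, 6), -1), Add(1, 6)), -12)), 155) = Mul(Add(79, Mul(Mul(Pow(4, -1), 7), -12)), 155) = Mul(Add(79, Mul(Mul(Rational(1, 4), 7), -12)), 155) = Mul(Add(79, Mul(Rational(7, 4), -12)), 155) = Mul(Add(79, -21), 155) = Mul(58, 155) = 8990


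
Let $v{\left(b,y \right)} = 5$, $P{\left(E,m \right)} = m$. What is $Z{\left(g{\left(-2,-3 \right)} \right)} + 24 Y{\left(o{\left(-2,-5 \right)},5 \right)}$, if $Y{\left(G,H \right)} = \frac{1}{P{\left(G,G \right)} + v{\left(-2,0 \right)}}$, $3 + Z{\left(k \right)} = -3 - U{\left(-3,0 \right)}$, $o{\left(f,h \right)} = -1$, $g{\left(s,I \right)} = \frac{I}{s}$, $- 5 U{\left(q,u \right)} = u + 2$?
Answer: $\frac{2}{5} \approx 0.4$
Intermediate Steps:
$U{\left(q,u \right)} = - \frac{2}{5} - \frac{u}{5}$ ($U{\left(q,u \right)} = - \frac{u + 2}{5} = - \frac{2 + u}{5} = - \frac{2}{5} - \frac{u}{5}$)
$Z{\left(k \right)} = - \frac{28}{5}$ ($Z{\left(k \right)} = -3 - \left(\frac{13}{5} + 0\right) = -3 - \frac{13}{5} = - \frac{28}{5}$)
$Y{\left(G,H \right)} = \frac{1}{5 + G}$ ($Y{\left(G,H \right)} = \frac{1}{G + 5} = \frac{1}{5 + G}$)
$Z{\left(g{\left(-2,-3 \right)} \right)} + 24 Y{\left(o{\left(-2,-5 \right)},5 \right)} = - \frac{28}{5} + \frac{24}{5 - 1} = - \frac{28}{5} + \frac{24}{4} = - \frac{28}{5} + 24 \cdot \frac{1}{4} = - \frac{28}{5} + 6 = \frac{2}{5}$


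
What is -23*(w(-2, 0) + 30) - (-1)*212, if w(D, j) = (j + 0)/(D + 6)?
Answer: -478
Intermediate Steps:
w(D, j) = j/(6 + D)
-23*(w(-2, 0) + 30) - (-1)*212 = -23*(0/(6 - 2) + 30) - (-1)*212 = -23*(0/4 + 30) - 1*(-212) = -23*(0*(¼) + 30) + 212 = -23*(0 + 30) + 212 = -23*30 + 212 = -690 + 212 = -478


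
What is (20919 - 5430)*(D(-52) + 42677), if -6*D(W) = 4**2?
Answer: 660982749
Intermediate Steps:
D(W) = -8/3 (D(W) = -1/6*4**2 = -1/6*16 = -8/3)
(20919 - 5430)*(D(-52) + 42677) = (20919 - 5430)*(-8/3 + 42677) = 15489*(128023/3) = 660982749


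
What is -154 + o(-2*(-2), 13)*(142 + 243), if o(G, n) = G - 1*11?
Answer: -2849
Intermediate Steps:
o(G, n) = -11 + G (o(G, n) = G - 11 = -11 + G)
-154 + o(-2*(-2), 13)*(142 + 243) = -154 + (-11 - 2*(-2))*(142 + 243) = -154 + (-11 + 4)*385 = -154 - 7*385 = -154 - 2695 = -2849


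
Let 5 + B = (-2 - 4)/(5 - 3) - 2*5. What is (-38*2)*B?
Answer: 1368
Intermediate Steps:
B = -18 (B = -5 + ((-2 - 4)/(5 - 3) - 2*5) = -5 + (-6/2 - 10) = -5 + (-6*½ - 10) = -5 + (-3 - 10) = -5 - 13 = -18)
(-38*2)*B = -38*2*(-18) = -76*(-18) = 1368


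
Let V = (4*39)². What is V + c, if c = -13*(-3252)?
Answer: 66612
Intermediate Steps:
V = 24336 (V = 156² = 24336)
c = 42276
V + c = 24336 + 42276 = 66612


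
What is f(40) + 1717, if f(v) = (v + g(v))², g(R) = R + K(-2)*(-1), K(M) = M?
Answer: 8441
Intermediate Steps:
g(R) = 2 + R (g(R) = R - 2*(-1) = R + 2 = 2 + R)
f(v) = (2 + 2*v)² (f(v) = (v + (2 + v))² = (2 + 2*v)²)
f(40) + 1717 = 4*(1 + 40)² + 1717 = 4*41² + 1717 = 4*1681 + 1717 = 6724 + 1717 = 8441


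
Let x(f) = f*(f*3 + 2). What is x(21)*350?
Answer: 477750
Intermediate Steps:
x(f) = f*(2 + 3*f) (x(f) = f*(3*f + 2) = f*(2 + 3*f))
x(21)*350 = (21*(2 + 3*21))*350 = (21*(2 + 63))*350 = (21*65)*350 = 1365*350 = 477750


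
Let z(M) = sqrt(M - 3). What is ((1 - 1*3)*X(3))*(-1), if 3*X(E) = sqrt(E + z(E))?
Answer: 2*sqrt(3)/3 ≈ 1.1547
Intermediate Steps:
z(M) = sqrt(-3 + M)
X(E) = sqrt(E + sqrt(-3 + E))/3
((1 - 1*3)*X(3))*(-1) = ((1 - 1*3)*(sqrt(3 + sqrt(-3 + 3))/3))*(-1) = ((1 - 3)*(sqrt(3 + sqrt(0))/3))*(-1) = -2*sqrt(3 + 0)/3*(-1) = -2*sqrt(3)/3*(-1) = 2*sqrt(3)/3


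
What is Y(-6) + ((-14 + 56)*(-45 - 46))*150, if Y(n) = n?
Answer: -573306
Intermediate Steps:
Y(-6) + ((-14 + 56)*(-45 - 46))*150 = -6 + ((-14 + 56)*(-45 - 46))*150 = -6 + (42*(-91))*150 = -6 - 3822*150 = -6 - 573300 = -573306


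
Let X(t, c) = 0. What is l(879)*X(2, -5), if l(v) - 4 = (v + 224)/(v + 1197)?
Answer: 0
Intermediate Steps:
l(v) = 4 + (224 + v)/(1197 + v) (l(v) = 4 + (v + 224)/(v + 1197) = 4 + (224 + v)/(1197 + v))
l(879)*X(2, -5) = ((5012 + 5*879)/(1197 + 879))*0 = ((5012 + 4395)/2076)*0 = ((1/2076)*9407)*0 = (9407/2076)*0 = 0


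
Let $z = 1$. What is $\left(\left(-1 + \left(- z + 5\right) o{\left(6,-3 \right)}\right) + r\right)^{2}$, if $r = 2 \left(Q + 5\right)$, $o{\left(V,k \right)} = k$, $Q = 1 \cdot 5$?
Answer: $49$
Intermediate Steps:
$Q = 5$
$r = 20$ ($r = 2 \left(5 + 5\right) = 2 \cdot 10 = 20$)
$\left(\left(-1 + \left(- z + 5\right) o{\left(6,-3 \right)}\right) + r\right)^{2} = \left(\left(-1 + \left(\left(-1\right) 1 + 5\right) \left(-3\right)\right) + 20\right)^{2} = \left(\left(-1 + \left(-1 + 5\right) \left(-3\right)\right) + 20\right)^{2} = \left(\left(-1 + 4 \left(-3\right)\right) + 20\right)^{2} = \left(\left(-1 - 12\right) + 20\right)^{2} = \left(-13 + 20\right)^{2} = 7^{2} = 49$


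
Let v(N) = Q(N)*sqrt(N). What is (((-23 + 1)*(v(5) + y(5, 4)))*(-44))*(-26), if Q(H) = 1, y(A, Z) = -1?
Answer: 25168 - 25168*sqrt(5) ≈ -31109.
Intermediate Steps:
v(N) = sqrt(N) (v(N) = 1*sqrt(N) = sqrt(N))
(((-23 + 1)*(v(5) + y(5, 4)))*(-44))*(-26) = (((-23 + 1)*(sqrt(5) - 1))*(-44))*(-26) = (-22*(-1 + sqrt(5))*(-44))*(-26) = ((22 - 22*sqrt(5))*(-44))*(-26) = (-968 + 968*sqrt(5))*(-26) = 25168 - 25168*sqrt(5)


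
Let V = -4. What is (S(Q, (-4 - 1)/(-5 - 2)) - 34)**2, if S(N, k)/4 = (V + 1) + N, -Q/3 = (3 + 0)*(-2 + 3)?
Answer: 6724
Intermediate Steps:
Q = -9 (Q = -3*(3 + 0)*(-2 + 3) = -9 ≈ -9.0000)
S(N, k) = -12 + 4*N (S(N, k) = 4*((-4 + 1) + N) = 4*(-3 + N) = -12 + 4*N)
(S(Q, (-4 - 1)/(-5 - 2)) - 34)**2 = ((-12 + 4*(-9)) - 34)**2 = ((-12 - 36) - 34)**2 = (-48 - 34)**2 = (-82)**2 = 6724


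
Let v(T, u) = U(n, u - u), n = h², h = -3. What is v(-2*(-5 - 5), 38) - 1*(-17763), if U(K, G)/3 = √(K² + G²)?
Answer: 17790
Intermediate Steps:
n = 9 (n = (-3)² = 9)
U(K, G) = 3*√(G² + K²) (U(K, G) = 3*√(K² + G²) = 3*√(G² + K²))
v(T, u) = 27 (v(T, u) = 3*√((u - u)² + 9²) = 3*√(0² + 81) = 3*√(0 + 81) = 3*√81 = 3*9 = 27)
v(-2*(-5 - 5), 38) - 1*(-17763) = 27 - 1*(-17763) = 27 + 17763 = 17790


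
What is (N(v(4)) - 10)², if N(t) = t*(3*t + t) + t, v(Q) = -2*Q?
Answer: 56644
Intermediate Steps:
N(t) = t + 4*t² (N(t) = t*(4*t) + t = 4*t² + t = t + 4*t²)
(N(v(4)) - 10)² = ((-2*4)*(1 + 4*(-2*4)) - 10)² = (-8*(1 + 4*(-8)) - 10)² = (-8*(1 - 32) - 10)² = (-8*(-31) - 10)² = (248 - 10)² = 238² = 56644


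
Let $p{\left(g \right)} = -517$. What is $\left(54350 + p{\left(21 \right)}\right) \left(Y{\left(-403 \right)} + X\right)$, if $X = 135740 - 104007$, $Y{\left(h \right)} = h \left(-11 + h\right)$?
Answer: $10689887975$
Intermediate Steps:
$X = 31733$ ($X = 135740 - 104007 = 31733$)
$\left(54350 + p{\left(21 \right)}\right) \left(Y{\left(-403 \right)} + X\right) = \left(54350 - 517\right) \left(- 403 \left(-11 - 403\right) + 31733\right) = 53833 \left(\left(-403\right) \left(-414\right) + 31733\right) = 53833 \left(166842 + 31733\right) = 53833 \cdot 198575 = 10689887975$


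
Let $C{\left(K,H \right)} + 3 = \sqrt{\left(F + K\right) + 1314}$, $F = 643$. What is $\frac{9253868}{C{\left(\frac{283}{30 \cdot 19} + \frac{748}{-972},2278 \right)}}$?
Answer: $\frac{1281753256680}{89926553} + \frac{83284812 \sqrt{51494987310}}{89926553} \approx 2.2442 \cdot 10^{5}$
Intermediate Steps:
$C{\left(K,H \right)} = -3 + \sqrt{1957 + K}$ ($C{\left(K,H \right)} = -3 + \sqrt{\left(643 + K\right) + 1314} = -3 + \sqrt{1957 + K}$)
$\frac{9253868}{C{\left(\frac{283}{30 \cdot 19} + \frac{748}{-972},2278 \right)}} = \frac{9253868}{-3 + \sqrt{1957 + \left(\frac{283}{30 \cdot 19} + \frac{748}{-972}\right)}} = \frac{9253868}{-3 + \sqrt{1957 + \left(\frac{283}{570} + 748 \left(- \frac{1}{972}\right)\right)}} = \frac{9253868}{-3 + \sqrt{1957 + \left(283 \cdot \frac{1}{570} - \frac{187}{243}\right)}} = \frac{9253868}{-3 + \sqrt{1957 + \left(\frac{283}{570} - \frac{187}{243}\right)}} = \frac{9253868}{-3 + \sqrt{1957 - \frac{12607}{46170}}} = \frac{9253868}{-3 + \sqrt{\frac{90342083}{46170}}} = \frac{9253868}{-3 + \frac{\sqrt{51494987310}}{5130}}$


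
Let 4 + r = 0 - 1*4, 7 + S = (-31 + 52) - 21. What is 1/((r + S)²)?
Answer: 1/225 ≈ 0.0044444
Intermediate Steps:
S = -7 (S = -7 + ((-31 + 52) - 21) = -7 + (21 - 21) = -7 + 0 = -7)
r = -8 (r = -4 + (0 - 1*4) = -4 + (0 - 4) = -4 - 4 = -8)
1/((r + S)²) = 1/((-8 - 7)²) = 1/((-15)²) = 1/225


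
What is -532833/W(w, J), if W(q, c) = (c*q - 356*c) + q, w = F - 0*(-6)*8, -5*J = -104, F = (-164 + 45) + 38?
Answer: 2664165/45853 ≈ 58.102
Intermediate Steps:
F = -81 (F = -119 + 38 = -81)
J = 104/5 (J = -⅕*(-104) = 104/5 ≈ 20.800)
w = -81 (w = -81 - 0*(-6)*8 = -81 - 0*8 = -81 - 1*0 = -81 + 0 = -81)
W(q, c) = q - 356*c + c*q (W(q, c) = (-356*c + c*q) + q = q - 356*c + c*q)
-532833/W(w, J) = -532833/(-81 - 356*104/5 + (104/5)*(-81)) = -532833/(-81 - 37024/5 - 8424/5) = -532833/(-45853/5) = -532833*(-5/45853) = 2664165/45853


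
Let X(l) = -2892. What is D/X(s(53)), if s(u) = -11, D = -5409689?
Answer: 5409689/2892 ≈ 1870.6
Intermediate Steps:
D/X(s(53)) = -5409689/(-2892) = -5409689*(-1/2892) = 5409689/2892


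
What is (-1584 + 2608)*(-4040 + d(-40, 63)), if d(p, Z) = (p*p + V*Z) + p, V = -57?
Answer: -6216704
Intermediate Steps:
d(p, Z) = p + p**2 - 57*Z (d(p, Z) = (p*p - 57*Z) + p = (p**2 - 57*Z) + p = p + p**2 - 57*Z)
(-1584 + 2608)*(-4040 + d(-40, 63)) = (-1584 + 2608)*(-4040 + (-40 + (-40)**2 - 57*63)) = 1024*(-4040 + (-40 + 1600 - 3591)) = 1024*(-4040 - 2031) = 1024*(-6071) = -6216704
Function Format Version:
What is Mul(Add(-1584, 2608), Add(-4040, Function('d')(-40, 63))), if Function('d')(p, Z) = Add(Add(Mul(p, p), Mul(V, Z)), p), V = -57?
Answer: -6216704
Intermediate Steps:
Function('d')(p, Z) = Add(p, Pow(p, 2), Mul(-57, Z)) (Function('d')(p, Z) = Add(Add(Mul(p, p), Mul(-57, Z)), p) = Add(Add(Pow(p, 2), Mul(-57, Z)), p) = Add(p, Pow(p, 2), Mul(-57, Z)))
Mul(Add(-1584, 2608), Add(-4040, Function('d')(-40, 63))) = Mul(Add(-1584, 2608), Add(-4040, Add(-40, Pow(-40, 2), Mul(-57, 63)))) = Mul(1024, Add(-4040, Add(-40, 1600, -3591))) = Mul(1024, Add(-4040, -2031)) = Mul(1024, -6071) = -6216704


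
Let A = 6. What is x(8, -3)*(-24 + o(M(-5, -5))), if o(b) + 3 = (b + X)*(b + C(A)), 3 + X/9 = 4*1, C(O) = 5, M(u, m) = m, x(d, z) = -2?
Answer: 54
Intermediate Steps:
X = 9 (X = -27 + 9*(4*1) = -27 + 9*4 = -27 + 36 = 9)
o(b) = -3 + (5 + b)*(9 + b) (o(b) = -3 + (b + 9)*(b + 5) = -3 + (9 + b)*(5 + b) = -3 + (5 + b)*(9 + b))
x(8, -3)*(-24 + o(M(-5, -5))) = -2*(-24 + (42 + (-5)**2 + 14*(-5))) = -2*(-24 + (42 + 25 - 70)) = -2*(-24 - 3) = -2*(-27) = 54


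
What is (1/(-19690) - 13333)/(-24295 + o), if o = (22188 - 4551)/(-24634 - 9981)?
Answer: 1817472835633/3311814926156 ≈ 0.54878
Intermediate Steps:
o = -17637/34615 (o = 17637/(-34615) = 17637*(-1/34615) = -17637/34615 ≈ -0.50952)
(1/(-19690) - 13333)/(-24295 + o) = (1/(-19690) - 13333)/(-24295 - 17637/34615) = (-1/19690 - 13333)/(-840989062/34615) = -262526771/19690*(-34615/840989062) = 1817472835633/3311814926156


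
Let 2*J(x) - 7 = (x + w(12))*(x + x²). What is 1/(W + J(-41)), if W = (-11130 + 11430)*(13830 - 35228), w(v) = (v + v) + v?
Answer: -2/12846993 ≈ -1.5568e-7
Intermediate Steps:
w(v) = 3*v (w(v) = 2*v + v = 3*v)
J(x) = 7/2 + (36 + x)*(x + x²)/2 (J(x) = 7/2 + ((x + 3*12)*(x + x²))/2 = 7/2 + ((x + 36)*(x + x²))/2 = 7/2 + ((36 + x)*(x + x²))/2 = 7/2 + (36 + x)*(x + x²)/2)
W = -6419400 (W = 300*(-21398) = -6419400)
1/(W + J(-41)) = 1/(-6419400 + (7/2 + (½)*(-41)³ + 18*(-41) + (37/2)*(-41)²)) = 1/(-6419400 + (7/2 + (½)*(-68921) - 738 + (37/2)*1681)) = 1/(-6419400 + (7/2 - 68921/2 - 738 + 62197/2)) = 1/(-6419400 - 8193/2) = 1/(-12846993/2) = -2/12846993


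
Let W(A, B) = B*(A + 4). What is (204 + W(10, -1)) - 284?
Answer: -94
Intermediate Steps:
W(A, B) = B*(4 + A)
(204 + W(10, -1)) - 284 = (204 - (4 + 10)) - 284 = (204 - 1*14) - 284 = (204 - 14) - 284 = 190 - 284 = -94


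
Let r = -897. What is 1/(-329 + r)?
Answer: -1/1226 ≈ -0.00081566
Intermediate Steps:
1/(-329 + r) = 1/(-329 - 897) = 1/(-1226) = -1/1226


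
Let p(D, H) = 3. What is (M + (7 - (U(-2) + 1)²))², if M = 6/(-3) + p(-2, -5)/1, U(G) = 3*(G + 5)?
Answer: 8464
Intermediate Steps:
U(G) = 15 + 3*G (U(G) = 3*(5 + G) = 15 + 3*G)
M = 1 (M = 6/(-3) + 3/1 = 6*(-⅓) + 3*1 = -2 + 3 = 1)
(M + (7 - (U(-2) + 1)²))² = (1 + (7 - ((15 + 3*(-2)) + 1)²))² = (1 + (7 - ((15 - 6) + 1)²))² = (1 + (7 - (9 + 1)²))² = (1 + (7 - 1*10²))² = (1 + (7 - 1*100))² = (1 + (7 - 100))² = (1 - 93)² = (-92)² = 8464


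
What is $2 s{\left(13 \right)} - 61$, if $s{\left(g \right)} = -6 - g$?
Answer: $-99$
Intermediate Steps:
$2 s{\left(13 \right)} - 61 = 2 \left(-6 - 13\right) - 61 = 2 \left(-19\right) - 61 = -38 - 61 = -99$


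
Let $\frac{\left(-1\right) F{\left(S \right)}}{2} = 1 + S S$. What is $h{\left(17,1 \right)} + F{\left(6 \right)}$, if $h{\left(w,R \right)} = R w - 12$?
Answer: $-69$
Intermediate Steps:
$F{\left(S \right)} = -2 - 2 S^{2}$ ($F{\left(S \right)} = - 2 \left(1 + S S\right) = - 2 \left(1 + S^{2}\right) = -2 - 2 S^{2}$)
$h{\left(w,R \right)} = -12 + R w$
$h{\left(17,1 \right)} + F{\left(6 \right)} = \left(-12 + 1 \cdot 17\right) - \left(2 + 2 \cdot 6^{2}\right) = \left(-12 + 17\right) - 74 = 5 - 74 = -69$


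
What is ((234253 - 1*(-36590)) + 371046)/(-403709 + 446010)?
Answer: 641889/42301 ≈ 15.174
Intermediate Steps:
((234253 - 1*(-36590)) + 371046)/(-403709 + 446010) = ((234253 + 36590) + 371046)/42301 = (270843 + 371046)*(1/42301) = 641889*(1/42301) = 641889/42301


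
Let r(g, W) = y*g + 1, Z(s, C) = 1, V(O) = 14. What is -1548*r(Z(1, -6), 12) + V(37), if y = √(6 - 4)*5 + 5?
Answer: -9274 - 7740*√2 ≈ -20220.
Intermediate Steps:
y = 5 + 5*√2 (y = √2*5 + 5 = 5*√2 + 5 = 5 + 5*√2 ≈ 12.071)
r(g, W) = 1 + g*(5 + 5*√2) (r(g, W) = (5 + 5*√2)*g + 1 = g*(5 + 5*√2) + 1 = 1 + g*(5 + 5*√2))
-1548*r(Z(1, -6), 12) + V(37) = -1548*(1 + 5*1*(1 + √2)) + 14 = -1548*(1 + (5 + 5*√2)) + 14 = -1548*(6 + 5*√2) + 14 = (-9288 - 7740*√2) + 14 = -9274 - 7740*√2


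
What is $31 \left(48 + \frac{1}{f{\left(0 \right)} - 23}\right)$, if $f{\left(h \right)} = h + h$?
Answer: $\frac{34193}{23} \approx 1486.7$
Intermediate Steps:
$f{\left(h \right)} = 2 h$
$31 \left(48 + \frac{1}{f{\left(0 \right)} - 23}\right) = 31 \left(48 + \frac{1}{2 \cdot 0 - 23}\right) = 31 \left(48 + \frac{1}{0 - 23}\right) = 31 \left(48 + \frac{1}{-23}\right) = 31 \left(48 - \frac{1}{23}\right) = 31 \cdot \frac{1103}{23} = \frac{34193}{23}$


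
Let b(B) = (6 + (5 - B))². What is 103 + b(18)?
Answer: 152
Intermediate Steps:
b(B) = (11 - B)²
103 + b(18) = 103 + (-11 + 18)² = 103 + 7² = 103 + 49 = 152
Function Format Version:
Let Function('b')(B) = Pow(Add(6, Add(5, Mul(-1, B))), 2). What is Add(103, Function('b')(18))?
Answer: 152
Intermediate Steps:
Function('b')(B) = Pow(Add(11, Mul(-1, B)), 2)
Add(103, Function('b')(18)) = Add(103, Pow(Add(-11, 18), 2)) = Add(103, Pow(7, 2)) = Add(103, 49) = 152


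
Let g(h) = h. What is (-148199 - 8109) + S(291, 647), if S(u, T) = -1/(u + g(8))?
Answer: -46736093/299 ≈ -1.5631e+5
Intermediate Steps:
S(u, T) = -1/(8 + u) (S(u, T) = -1/(u + 8) = -1/(8 + u))
(-148199 - 8109) + S(291, 647) = (-148199 - 8109) - 1/(8 + 291) = -156308 - 1/299 = -46736093/299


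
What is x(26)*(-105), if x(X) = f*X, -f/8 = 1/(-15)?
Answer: -1456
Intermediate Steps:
f = 8/15 (f = -8/(-15) = -8*(-1/15) = 8/15 ≈ 0.53333)
x(X) = 8*X/15
x(26)*(-105) = ((8/15)*26)*(-105) = (208/15)*(-105) = -1456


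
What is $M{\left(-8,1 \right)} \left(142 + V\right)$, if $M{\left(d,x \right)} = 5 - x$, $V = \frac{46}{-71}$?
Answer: $\frac{40144}{71} \approx 565.41$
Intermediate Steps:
$V = - \frac{46}{71}$ ($V = 46 \left(- \frac{1}{71}\right) = - \frac{46}{71} \approx -0.64789$)
$M{\left(-8,1 \right)} \left(142 + V\right) = \left(5 - 1\right) \left(142 - \frac{46}{71}\right) = \left(5 - 1\right) \frac{10036}{71} = 4 \cdot \frac{10036}{71} = \frac{40144}{71}$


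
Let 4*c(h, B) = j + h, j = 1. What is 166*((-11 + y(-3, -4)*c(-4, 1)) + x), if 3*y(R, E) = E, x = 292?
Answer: 46812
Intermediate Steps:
y(R, E) = E/3
c(h, B) = ¼ + h/4 (c(h, B) = (1 + h)/4 = ¼ + h/4)
166*((-11 + y(-3, -4)*c(-4, 1)) + x) = 166*((-11 + ((⅓)*(-4))*(¼ + (¼)*(-4))) + 292) = 166*((-11 - 4*(¼ - 1)/3) + 292) = 166*((-11 - 4/3*(-¾)) + 292) = 166*((-11 + 1) + 292) = 166*(-10 + 292) = 166*282 = 46812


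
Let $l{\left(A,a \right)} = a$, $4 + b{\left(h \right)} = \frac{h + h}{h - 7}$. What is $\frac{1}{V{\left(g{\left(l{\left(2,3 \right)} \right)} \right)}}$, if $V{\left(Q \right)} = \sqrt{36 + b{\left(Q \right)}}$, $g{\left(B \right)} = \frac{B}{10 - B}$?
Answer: $\frac{\sqrt{16859}}{733} \approx 0.17714$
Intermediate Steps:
$b{\left(h \right)} = -4 + \frac{2 h}{-7 + h}$ ($b{\left(h \right)} = -4 + \frac{h + h}{h - 7} = -4 + \frac{2 h}{-7 + h}$)
$V{\left(Q \right)} = \sqrt{36 + \frac{2 \left(14 - Q\right)}{-7 + Q}}$
$\frac{1}{V{\left(g{\left(l{\left(2,3 \right)} \right)} \right)}} = \frac{1}{\sqrt{2} \sqrt{\frac{-112 + 17 \left(\left(-1\right) 3 \frac{1}{-10 + 3}\right)}{-7 - \frac{3}{-10 + 3}}}} = \frac{1}{\sqrt{2} \sqrt{\frac{-112 + 17 \left(\left(-1\right) 3 \frac{1}{-7}\right)}{-7 - \frac{3}{-7}}}} = \frac{1}{\sqrt{2} \sqrt{\frac{-112 + 17 \left(\left(-1\right) 3 \left(- \frac{1}{7}\right)\right)}{-7 - 3 \left(- \frac{1}{7}\right)}}} = \frac{1}{\sqrt{2} \sqrt{\frac{-112 + 17 \cdot \frac{3}{7}}{-7 + \frac{3}{7}}}} = \frac{1}{\sqrt{2} \sqrt{\frac{-112 + \frac{51}{7}}{- \frac{46}{7}}}} = \frac{1}{\sqrt{2} \sqrt{\left(- \frac{7}{46}\right) \left(- \frac{733}{7}\right)}} = \frac{1}{\sqrt{2} \sqrt{\frac{733}{46}}} = \frac{1}{\sqrt{2} \frac{\sqrt{33718}}{46}} = \frac{1}{\frac{1}{23} \sqrt{16859}} = \frac{\sqrt{16859}}{733}$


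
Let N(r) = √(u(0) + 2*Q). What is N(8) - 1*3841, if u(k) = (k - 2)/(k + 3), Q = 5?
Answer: -3841 + 2*√21/3 ≈ -3837.9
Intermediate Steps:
u(k) = (-2 + k)/(3 + k)
N(r) = 2*√21/3 (N(r) = √((-2 + 0)/(3 + 0) + 2*5) = √(-2/3 + 10) = √((⅓)*(-2) + 10) = √(-⅔ + 10) = √(28/3) = 2*√21/3)
N(8) - 1*3841 = 2*√21/3 - 1*3841 = 2*√21/3 - 3841 = -3841 + 2*√21/3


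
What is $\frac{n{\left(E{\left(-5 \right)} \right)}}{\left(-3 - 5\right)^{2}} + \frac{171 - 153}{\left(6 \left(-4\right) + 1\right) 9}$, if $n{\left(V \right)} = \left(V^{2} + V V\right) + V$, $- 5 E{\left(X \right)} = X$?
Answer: $- \frac{59}{1472} \approx -0.040082$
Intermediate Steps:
$E{\left(X \right)} = - \frac{X}{5}$
$n{\left(V \right)} = V + 2 V^{2}$ ($n{\left(V \right)} = \left(V^{2} + V^{2}\right) + V = 2 V^{2} + V = V + 2 V^{2}$)
$\frac{n{\left(E{\left(-5 \right)} \right)}}{\left(-3 - 5\right)^{2}} + \frac{171 - 153}{\left(6 \left(-4\right) + 1\right) 9} = \frac{\left(- \frac{1}{5}\right) \left(-5\right) \left(1 + 2 \left(\left(- \frac{1}{5}\right) \left(-5\right)\right)\right)}{\left(-3 - 5\right)^{2}} + \frac{171 - 153}{\left(6 \left(-4\right) + 1\right) 9} = \frac{1 \left(1 + 2 \cdot 1\right)}{\left(-8\right)^{2}} + \frac{18}{\left(-24 + 1\right) 9} = \frac{1 \left(1 + 2\right)}{64} + \frac{18}{\left(-23\right) 9} = 1 \cdot 3 \cdot \frac{1}{64} + \frac{18}{-207} = 3 \cdot \frac{1}{64} + 18 \left(- \frac{1}{207}\right) = \frac{3}{64} - \frac{2}{23} = - \frac{59}{1472}$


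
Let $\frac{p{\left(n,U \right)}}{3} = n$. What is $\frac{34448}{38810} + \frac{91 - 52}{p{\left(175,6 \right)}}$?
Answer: $\frac{653293}{679175} \approx 0.96189$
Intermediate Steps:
$p{\left(n,U \right)} = 3 n$
$\frac{34448}{38810} + \frac{91 - 52}{p{\left(175,6 \right)}} = \frac{34448}{38810} + \frac{91 - 52}{3 \cdot 175} = 34448 \cdot \frac{1}{38810} + \frac{91 - 52}{525} = \frac{17224}{19405} + 39 \cdot \frac{1}{525} = \frac{17224}{19405} + \frac{13}{175} = \frac{653293}{679175}$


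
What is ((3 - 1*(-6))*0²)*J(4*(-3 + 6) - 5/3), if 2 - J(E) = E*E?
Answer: 0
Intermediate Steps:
J(E) = 2 - E² (J(E) = 2 - E*E = 2 - E²)
((3 - 1*(-6))*0²)*J(4*(-3 + 6) - 5/3) = ((3 - 1*(-6))*0²)*(2 - (4*(-3 + 6) - 5/3)²) = ((3 + 6)*0)*(2 - (4*3 - 5/3)²) = (9*0)*(2 - (12 - 1*5/3)²) = 0*(2 - (12 - 5/3)²) = 0*(2 - (31/3)²) = 0*(2 - 1*961/9) = 0*(2 - 961/9) = 0*(-943/9) = 0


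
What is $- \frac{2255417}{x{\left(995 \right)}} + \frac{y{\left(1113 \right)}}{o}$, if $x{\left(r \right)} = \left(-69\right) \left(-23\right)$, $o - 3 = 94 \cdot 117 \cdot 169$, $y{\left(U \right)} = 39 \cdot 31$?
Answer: $- \frac{1397354239874}{983233785} \approx -1421.2$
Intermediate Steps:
$y{\left(U \right)} = 1209$
$o = 1858665$ ($o = 3 + 94 \cdot 117 \cdot 169 = 3 + 10998 \cdot 169 = 3 + 1858662 = 1858665$)
$x{\left(r \right)} = 1587$
$- \frac{2255417}{x{\left(995 \right)}} + \frac{y{\left(1113 \right)}}{o} = - \frac{2255417}{1587} + \frac{1209}{1858665} = \left(-2255417\right) \frac{1}{1587} + 1209 \cdot \frac{1}{1858665} = - \frac{2255417}{1587} + \frac{403}{619555} = - \frac{1397354239874}{983233785}$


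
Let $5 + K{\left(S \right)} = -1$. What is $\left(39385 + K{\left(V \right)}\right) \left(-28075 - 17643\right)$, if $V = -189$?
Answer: $-1800329122$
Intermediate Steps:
$K{\left(S \right)} = -6$ ($K{\left(S \right)} = -5 - 1 = -6$)
$\left(39385 + K{\left(V \right)}\right) \left(-28075 - 17643\right) = \left(39385 - 6\right) \left(-28075 - 17643\right) = 39379 \left(-45718\right) = -1800329122$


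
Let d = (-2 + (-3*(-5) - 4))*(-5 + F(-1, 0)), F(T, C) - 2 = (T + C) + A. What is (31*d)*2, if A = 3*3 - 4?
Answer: 558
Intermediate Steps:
A = 5 (A = 9 - 4 = 5)
F(T, C) = 7 + C + T (F(T, C) = 2 + ((T + C) + 5) = 2 + ((C + T) + 5) = 2 + (5 + C + T) = 7 + C + T)
d = 9 (d = (-2 + (-3*(-5) - 4))*(-5 + (7 + 0 - 1)) = (-2 + (15 - 4))*(-5 + 6) = (-2 + 11)*1 = 9*1 = 9)
(31*d)*2 = (31*9)*2 = 279*2 = 558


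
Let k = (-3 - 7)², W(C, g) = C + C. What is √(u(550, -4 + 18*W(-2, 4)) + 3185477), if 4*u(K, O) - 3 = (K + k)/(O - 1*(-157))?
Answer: √1032095441/18 ≈ 1784.8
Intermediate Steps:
W(C, g) = 2*C
k = 100 (k = (-10)² = 100)
u(K, O) = ¾ + (100 + K)/(4*(157 + O)) (u(K, O) = ¾ + ((K + 100)/(O - 1*(-157)))/4 = ¾ + ((100 + K)/(O + 157))/4 = ¾ + ((100 + K)/(157 + O))/4 = ¾ + (100 + K)/(4*(157 + O)))
√(u(550, -4 + 18*W(-2, 4)) + 3185477) = √((571 + 550 + 3*(-4 + 18*(2*(-2))))/(4*(157 + (-4 + 18*(2*(-2))))) + 3185477) = √((571 + 550 + 3*(-4 + 18*(-4)))/(4*(157 + (-4 + 18*(-4)))) + 3185477) = √((571 + 550 + 3*(-4 - 72))/(4*(157 + (-4 - 72))) + 3185477) = √((571 + 550 + 3*(-76))/(4*(157 - 76)) + 3185477) = √((¼)*(571 + 550 - 228)/81 + 3185477) = √((¼)*(1/81)*893 + 3185477) = √(893/324 + 3185477) = √(1032095441/324) = √1032095441/18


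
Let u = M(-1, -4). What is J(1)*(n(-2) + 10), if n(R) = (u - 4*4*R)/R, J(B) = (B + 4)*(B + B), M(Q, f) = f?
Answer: -40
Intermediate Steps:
J(B) = 2*B*(4 + B) (J(B) = (4 + B)*(2*B) = 2*B*(4 + B))
u = -4
n(R) = (-4 - 16*R)/R (n(R) = (-4 - 4*4*R)/R = (-4 - 16*R)/R)
J(1)*(n(-2) + 10) = (2*1*(4 + 1))*((-16 - 4/(-2)) + 10) = (2*1*5)*((-16 - 4*(-1/2)) + 10) = 10*((-16 + 2) + 10) = 10*(-14 + 10) = 10*(-4) = -40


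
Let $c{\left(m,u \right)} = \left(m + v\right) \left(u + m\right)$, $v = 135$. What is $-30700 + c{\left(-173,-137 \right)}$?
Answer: $-18920$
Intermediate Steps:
$c{\left(m,u \right)} = \left(135 + m\right) \left(m + u\right)$ ($c{\left(m,u \right)} = \left(m + 135\right) \left(u + m\right) = \left(135 + m\right) \left(m + u\right)$)
$-30700 + c{\left(-173,-137 \right)} = -30700 + \left(\left(-173\right)^{2} + 135 \left(-173\right) + 135 \left(-137\right) - -23701\right) = -30700 + \left(29929 - 23355 - 18495 + 23701\right) = -30700 + 11780 = -18920$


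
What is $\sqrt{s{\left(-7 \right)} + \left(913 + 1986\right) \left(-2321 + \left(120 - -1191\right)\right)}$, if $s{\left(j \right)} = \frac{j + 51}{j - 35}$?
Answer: $\frac{2 i \sqrt{322811013}}{21} \approx 1711.1 i$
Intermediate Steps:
$s{\left(j \right)} = \frac{51 + j}{-35 + j}$
$\sqrt{s{\left(-7 \right)} + \left(913 + 1986\right) \left(-2321 + \left(120 - -1191\right)\right)} = \sqrt{\frac{51 - 7}{-35 - 7} + \left(913 + 1986\right) \left(-2321 + \left(120 - -1191\right)\right)} = \sqrt{\frac{1}{-42} \cdot 44 + 2899 \left(-2321 + \left(120 + 1191\right)\right)} = \sqrt{\left(- \frac{1}{42}\right) 44 + 2899 \left(-2321 + 1311\right)} = \sqrt{- \frac{22}{21} + 2899 \left(-1010\right)} = \sqrt{- \frac{22}{21} - 2927990} = \sqrt{- \frac{61487812}{21}} = \frac{2 i \sqrt{322811013}}{21}$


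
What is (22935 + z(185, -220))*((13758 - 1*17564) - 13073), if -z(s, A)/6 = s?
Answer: -368384175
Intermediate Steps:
z(s, A) = -6*s
(22935 + z(185, -220))*((13758 - 1*17564) - 13073) = (22935 - 6*185)*((13758 - 1*17564) - 13073) = (22935 - 1110)*((13758 - 17564) - 13073) = 21825*(-3806 - 13073) = 21825*(-16879) = -368384175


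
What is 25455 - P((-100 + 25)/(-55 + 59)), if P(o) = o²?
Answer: 401655/16 ≈ 25103.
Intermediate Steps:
25455 - P((-100 + 25)/(-55 + 59)) = 25455 - ((-100 + 25)/(-55 + 59))² = 25455 - (-75/4)² = 25455 - 1*5625/16 = 25455 - 5625/16 = 401655/16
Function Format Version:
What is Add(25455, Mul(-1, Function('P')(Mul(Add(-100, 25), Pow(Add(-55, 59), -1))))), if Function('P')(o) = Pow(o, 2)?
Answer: Rational(401655, 16) ≈ 25103.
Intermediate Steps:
Add(25455, Mul(-1, Function('P')(Mul(Add(-100, 25), Pow(Add(-55, 59), -1))))) = Add(25455, Mul(-1, Pow(Mul(Add(-100, 25), Pow(Add(-55, 59), -1)), 2))) = Add(25455, Mul(-1, Pow(Mul(-75, Pow(4, -1)), 2))) = Add(25455, Mul(-1, Pow(Mul(-75, Rational(1, 4)), 2))) = Add(25455, Mul(-1, Pow(Rational(-75, 4), 2))) = Add(25455, Mul(-1, Rational(5625, 16))) = Add(25455, Rational(-5625, 16)) = Rational(401655, 16)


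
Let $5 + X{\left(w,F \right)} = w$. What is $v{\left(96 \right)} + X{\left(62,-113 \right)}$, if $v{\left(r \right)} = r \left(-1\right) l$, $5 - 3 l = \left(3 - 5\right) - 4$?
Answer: $-295$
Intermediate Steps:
$X{\left(w,F \right)} = -5 + w$
$l = \frac{11}{3}$ ($l = \frac{5}{3} - \frac{\left(3 - 5\right) - 4}{3} = \frac{5}{3} - \frac{-2 - 4}{3} = \frac{5}{3} - -2 = \frac{5}{3} + 2 = \frac{11}{3} \approx 3.6667$)
$v{\left(r \right)} = - \frac{11 r}{3}$ ($v{\left(r \right)} = r \left(-1\right) \frac{11}{3} = - r \frac{11}{3} = - \frac{11 r}{3}$)
$v{\left(96 \right)} + X{\left(62,-113 \right)} = \left(- \frac{11}{3}\right) 96 + \left(-5 + 62\right) = -352 + 57 = -295$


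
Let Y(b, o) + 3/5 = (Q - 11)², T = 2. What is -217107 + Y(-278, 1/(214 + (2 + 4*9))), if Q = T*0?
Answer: -1084933/5 ≈ -2.1699e+5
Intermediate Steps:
Q = 0 (Q = 2*0 = 0)
Y(b, o) = 602/5 (Y(b, o) = -⅗ + (0 - 11)² = -⅗ + (-11)² = -⅗ + 121 = 602/5)
-217107 + Y(-278, 1/(214 + (2 + 4*9))) = -217107 + 602/5 = -1084933/5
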